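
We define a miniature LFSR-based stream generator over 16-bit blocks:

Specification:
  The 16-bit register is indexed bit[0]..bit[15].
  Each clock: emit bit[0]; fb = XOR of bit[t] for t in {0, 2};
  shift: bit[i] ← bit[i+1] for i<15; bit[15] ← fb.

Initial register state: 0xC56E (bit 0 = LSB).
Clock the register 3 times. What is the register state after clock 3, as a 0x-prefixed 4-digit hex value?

reg_0 = 0xC56E
clock 1: out=0, reg = 0xE2B7
clock 2: out=1, reg = 0x715B
clock 3: out=1, reg = 0xB8AD

0xB8AD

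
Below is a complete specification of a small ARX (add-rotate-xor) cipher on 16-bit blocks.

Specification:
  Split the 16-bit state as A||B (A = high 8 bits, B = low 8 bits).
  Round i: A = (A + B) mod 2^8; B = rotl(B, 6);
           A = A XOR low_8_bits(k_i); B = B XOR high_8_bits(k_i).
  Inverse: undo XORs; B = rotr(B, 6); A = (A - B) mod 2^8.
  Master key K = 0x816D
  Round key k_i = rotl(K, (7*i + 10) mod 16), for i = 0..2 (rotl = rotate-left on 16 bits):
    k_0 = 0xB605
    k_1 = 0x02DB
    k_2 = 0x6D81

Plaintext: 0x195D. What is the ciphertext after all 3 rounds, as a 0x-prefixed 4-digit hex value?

s_0 = plaintext = 0x195D
s_1 = Round(s_0, k_0) = 0x73E1
s_2 = Round(s_1, k_1) = 0x8F7A
s_3 = Round(s_2, k_2) = 0x88F3

0x88F3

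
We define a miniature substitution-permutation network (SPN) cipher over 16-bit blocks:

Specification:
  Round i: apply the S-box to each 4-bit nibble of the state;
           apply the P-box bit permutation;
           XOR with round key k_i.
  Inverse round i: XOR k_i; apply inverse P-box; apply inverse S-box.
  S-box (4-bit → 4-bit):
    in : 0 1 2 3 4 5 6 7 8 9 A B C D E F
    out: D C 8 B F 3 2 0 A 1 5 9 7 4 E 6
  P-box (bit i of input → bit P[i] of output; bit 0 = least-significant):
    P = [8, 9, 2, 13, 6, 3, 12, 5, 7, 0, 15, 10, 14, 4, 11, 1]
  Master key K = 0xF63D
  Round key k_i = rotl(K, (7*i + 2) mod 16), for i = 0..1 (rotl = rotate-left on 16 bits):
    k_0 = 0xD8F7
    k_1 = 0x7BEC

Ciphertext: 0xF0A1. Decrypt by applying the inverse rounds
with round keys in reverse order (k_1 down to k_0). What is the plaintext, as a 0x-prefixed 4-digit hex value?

s_0 = ciphertext = 0xF0A1
s_1 = InvRound(s_0, k_1) = 0xDF5C
s_2 = InvRound(s_1, k_0) = 0x2385

0x2385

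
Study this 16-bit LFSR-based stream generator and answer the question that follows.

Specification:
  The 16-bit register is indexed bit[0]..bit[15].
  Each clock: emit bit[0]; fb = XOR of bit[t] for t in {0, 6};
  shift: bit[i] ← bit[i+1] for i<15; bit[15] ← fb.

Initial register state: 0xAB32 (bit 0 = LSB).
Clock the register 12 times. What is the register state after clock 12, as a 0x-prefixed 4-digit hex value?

reg_0 = 0xAB32
clock 1: out=0, reg = 0x5599
clock 2: out=1, reg = 0xAACC
clock 3: out=0, reg = 0xD566
clock 4: out=0, reg = 0xEAB3
clock 5: out=1, reg = 0xF559
clock 6: out=1, reg = 0x7AAC
clock 7: out=0, reg = 0x3D56
clock 8: out=0, reg = 0x9EAB
clock 9: out=1, reg = 0xCF55
clock 10: out=1, reg = 0x67AA
clock 11: out=0, reg = 0x33D5
clock 12: out=1, reg = 0x19EA

0x19EA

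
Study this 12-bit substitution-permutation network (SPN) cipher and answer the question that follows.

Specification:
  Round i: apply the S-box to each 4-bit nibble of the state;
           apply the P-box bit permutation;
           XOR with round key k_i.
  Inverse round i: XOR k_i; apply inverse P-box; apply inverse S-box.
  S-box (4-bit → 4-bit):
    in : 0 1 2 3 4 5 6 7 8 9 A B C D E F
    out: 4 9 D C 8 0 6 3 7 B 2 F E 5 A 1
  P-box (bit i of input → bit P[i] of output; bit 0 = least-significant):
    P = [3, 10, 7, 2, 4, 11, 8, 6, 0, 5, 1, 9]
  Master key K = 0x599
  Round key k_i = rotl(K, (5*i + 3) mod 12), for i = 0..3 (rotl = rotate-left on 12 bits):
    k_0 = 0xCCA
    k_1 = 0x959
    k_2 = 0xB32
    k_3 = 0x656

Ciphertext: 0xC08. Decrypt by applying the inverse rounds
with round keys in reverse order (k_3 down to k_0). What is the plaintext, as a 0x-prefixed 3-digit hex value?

s_0 = ciphertext = 0xC08
s_1 = InvRound(s_0, k_3) = 0x391
s_2 = InvRound(s_1, k_2) = 0x8A0
s_3 = InvRound(s_2, k_1) = 0x72D
s_4 = InvRound(s_3, k_0) = 0xBC3

0xBC3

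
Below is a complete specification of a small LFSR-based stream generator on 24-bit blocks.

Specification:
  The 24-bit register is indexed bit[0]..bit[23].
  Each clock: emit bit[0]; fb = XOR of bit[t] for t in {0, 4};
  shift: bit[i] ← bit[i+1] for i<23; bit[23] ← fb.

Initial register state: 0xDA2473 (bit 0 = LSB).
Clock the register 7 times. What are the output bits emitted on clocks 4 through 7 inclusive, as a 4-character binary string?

0111

reg_0 = 0xDA2473
clock 1: out=1, reg = 0x6D1239
clock 2: out=1, reg = 0x36891C
clock 3: out=0, reg = 0x9B448E
clock 4: out=0, reg = 0x4DA247
clock 5: out=1, reg = 0xA6D123
clock 6: out=1, reg = 0xD36891
clock 7: out=1, reg = 0x69B448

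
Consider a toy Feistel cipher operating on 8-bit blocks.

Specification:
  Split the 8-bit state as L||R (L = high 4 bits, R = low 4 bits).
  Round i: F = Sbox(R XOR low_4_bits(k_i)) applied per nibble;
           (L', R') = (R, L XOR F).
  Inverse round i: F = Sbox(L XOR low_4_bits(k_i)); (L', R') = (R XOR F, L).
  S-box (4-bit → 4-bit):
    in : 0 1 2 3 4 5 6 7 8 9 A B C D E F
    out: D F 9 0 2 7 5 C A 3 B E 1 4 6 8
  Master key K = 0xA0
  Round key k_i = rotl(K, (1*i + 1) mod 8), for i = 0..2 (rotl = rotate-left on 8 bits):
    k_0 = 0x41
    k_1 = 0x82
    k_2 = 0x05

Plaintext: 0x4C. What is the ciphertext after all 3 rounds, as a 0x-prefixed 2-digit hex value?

s_0 = plaintext = 0x4C
s_1 = Round(s_0, k_0) = 0xC0
s_2 = Round(s_1, k_1) = 0x05
s_3 = Round(s_2, k_2) = 0x5D

0x5D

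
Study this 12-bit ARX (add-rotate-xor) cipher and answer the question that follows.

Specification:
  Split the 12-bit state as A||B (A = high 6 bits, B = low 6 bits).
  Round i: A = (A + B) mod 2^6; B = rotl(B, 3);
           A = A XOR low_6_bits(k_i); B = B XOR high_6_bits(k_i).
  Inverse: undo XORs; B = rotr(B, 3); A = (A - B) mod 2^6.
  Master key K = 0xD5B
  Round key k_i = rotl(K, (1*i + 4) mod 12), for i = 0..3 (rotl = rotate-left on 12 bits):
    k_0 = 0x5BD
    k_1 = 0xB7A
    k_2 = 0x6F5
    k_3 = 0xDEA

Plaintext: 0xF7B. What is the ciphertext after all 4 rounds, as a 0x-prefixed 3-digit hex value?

0x188

s_0 = plaintext = 0xF7B
s_1 = Round(s_0, k_0) = 0x149
s_2 = Round(s_1, k_1) = 0xD24
s_3 = Round(s_2, k_2) = 0xB7F
s_4 = Round(s_3, k_3) = 0x188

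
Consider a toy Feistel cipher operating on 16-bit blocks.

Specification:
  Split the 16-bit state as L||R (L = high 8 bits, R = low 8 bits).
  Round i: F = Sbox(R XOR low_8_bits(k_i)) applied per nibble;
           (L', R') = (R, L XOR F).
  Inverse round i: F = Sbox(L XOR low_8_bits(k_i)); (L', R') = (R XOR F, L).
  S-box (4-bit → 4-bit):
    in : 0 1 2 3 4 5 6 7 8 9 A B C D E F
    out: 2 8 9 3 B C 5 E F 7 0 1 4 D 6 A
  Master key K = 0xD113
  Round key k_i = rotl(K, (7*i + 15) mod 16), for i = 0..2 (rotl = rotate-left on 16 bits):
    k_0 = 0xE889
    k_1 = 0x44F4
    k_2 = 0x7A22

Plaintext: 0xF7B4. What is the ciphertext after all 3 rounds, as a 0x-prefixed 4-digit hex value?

s_0 = plaintext = 0xF7B4
s_1 = Round(s_0, k_0) = 0xB4CA
s_2 = Round(s_1, k_1) = 0xCA82
s_3 = Round(s_2, k_2) = 0x82C8

0x82C8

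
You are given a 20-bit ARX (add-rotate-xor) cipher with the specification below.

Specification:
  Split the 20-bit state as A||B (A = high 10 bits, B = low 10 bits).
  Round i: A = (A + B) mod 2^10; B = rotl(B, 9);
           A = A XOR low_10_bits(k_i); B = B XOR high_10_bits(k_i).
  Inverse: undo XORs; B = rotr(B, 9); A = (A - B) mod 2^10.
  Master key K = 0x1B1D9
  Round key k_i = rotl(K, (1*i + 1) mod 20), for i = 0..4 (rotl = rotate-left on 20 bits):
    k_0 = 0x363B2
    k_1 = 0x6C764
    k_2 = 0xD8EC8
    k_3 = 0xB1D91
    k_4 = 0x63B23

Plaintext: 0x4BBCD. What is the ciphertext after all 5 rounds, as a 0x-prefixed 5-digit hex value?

0x9EA30

s_0 = plaintext = 0x4BBCD
s_1 = Round(s_0, k_0) = 0xD273E
s_2 = Round(s_1, k_1) = 0x78C2E
s_3 = Round(s_2, k_2) = 0x36774
s_4 = Round(s_3, k_3) = 0x7737D
s_5 = Round(s_4, k_4) = 0x9EA30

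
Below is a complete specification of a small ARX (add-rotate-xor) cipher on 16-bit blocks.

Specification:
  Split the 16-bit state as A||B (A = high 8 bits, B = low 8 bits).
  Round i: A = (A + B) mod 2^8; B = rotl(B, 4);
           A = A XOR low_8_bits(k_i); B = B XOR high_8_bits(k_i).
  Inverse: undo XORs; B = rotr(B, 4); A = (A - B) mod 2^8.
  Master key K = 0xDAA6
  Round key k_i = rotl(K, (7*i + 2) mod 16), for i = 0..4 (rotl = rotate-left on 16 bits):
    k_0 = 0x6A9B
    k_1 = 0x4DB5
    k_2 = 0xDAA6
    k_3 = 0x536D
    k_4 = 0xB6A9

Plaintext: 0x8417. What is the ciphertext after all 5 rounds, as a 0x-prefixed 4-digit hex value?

0xE796

s_0 = plaintext = 0x8417
s_1 = Round(s_0, k_0) = 0x001B
s_2 = Round(s_1, k_1) = 0xAEFC
s_3 = Round(s_2, k_2) = 0x0C15
s_4 = Round(s_3, k_3) = 0x4C02
s_5 = Round(s_4, k_4) = 0xE796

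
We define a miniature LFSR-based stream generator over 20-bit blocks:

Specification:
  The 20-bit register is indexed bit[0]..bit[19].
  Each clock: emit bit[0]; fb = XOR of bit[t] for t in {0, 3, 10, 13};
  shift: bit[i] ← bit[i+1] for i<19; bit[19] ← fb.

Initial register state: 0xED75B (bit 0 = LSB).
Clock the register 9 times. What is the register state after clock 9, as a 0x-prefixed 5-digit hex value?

reg_0 = 0xED75B
clock 1: out=1, reg = 0xF6BAD
clock 2: out=1, reg = 0xFB5D6
clock 3: out=0, reg = 0x7DAEB
clock 4: out=1, reg = 0x3ED75
clock 5: out=1, reg = 0x9F6BA
clock 6: out=0, reg = 0xCFB5D
clock 7: out=1, reg = 0xE7DAE
clock 8: out=0, reg = 0xF3ED7
clock 9: out=1, reg = 0xF9F6B

0xF9F6B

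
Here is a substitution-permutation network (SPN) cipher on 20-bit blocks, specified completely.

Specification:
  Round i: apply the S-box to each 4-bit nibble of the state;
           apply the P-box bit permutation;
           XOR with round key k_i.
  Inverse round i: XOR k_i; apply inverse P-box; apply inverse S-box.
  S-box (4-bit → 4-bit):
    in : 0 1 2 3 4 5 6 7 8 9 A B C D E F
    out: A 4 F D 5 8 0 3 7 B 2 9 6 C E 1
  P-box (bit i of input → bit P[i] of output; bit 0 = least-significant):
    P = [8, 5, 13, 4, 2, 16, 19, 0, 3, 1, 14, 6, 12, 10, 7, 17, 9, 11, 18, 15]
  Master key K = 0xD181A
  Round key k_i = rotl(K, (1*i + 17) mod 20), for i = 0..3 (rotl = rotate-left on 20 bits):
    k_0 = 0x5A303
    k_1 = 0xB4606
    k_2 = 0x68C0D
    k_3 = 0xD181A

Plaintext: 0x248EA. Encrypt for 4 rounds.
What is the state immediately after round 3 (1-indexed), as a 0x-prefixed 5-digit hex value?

s_0 = plaintext = 0x248EA
s_1 = Round(s_0, k_0) = 0x879A8
s_2 = Round(s_1, k_1) = 0xE796C
s_3 = Round(s_2, k_2) = 0x23067
s_4 = Round(s_3, k_3) = 0xB83F8

0x23067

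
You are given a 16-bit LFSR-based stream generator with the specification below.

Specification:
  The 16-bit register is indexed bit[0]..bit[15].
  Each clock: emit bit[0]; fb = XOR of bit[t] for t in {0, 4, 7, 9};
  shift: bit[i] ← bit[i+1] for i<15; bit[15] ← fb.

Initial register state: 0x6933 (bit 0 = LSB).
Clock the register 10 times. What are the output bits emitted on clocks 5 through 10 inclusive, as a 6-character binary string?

110010

reg_0 = 0x6933
clock 1: out=1, reg = 0x3499
clock 2: out=1, reg = 0x9A4C
clock 3: out=0, reg = 0xCD26
clock 4: out=0, reg = 0x6693
clock 5: out=1, reg = 0x3349
clock 6: out=1, reg = 0x19A4
clock 7: out=0, reg = 0x8CD2
clock 8: out=0, reg = 0x4669
clock 9: out=1, reg = 0x2334
clock 10: out=0, reg = 0x119A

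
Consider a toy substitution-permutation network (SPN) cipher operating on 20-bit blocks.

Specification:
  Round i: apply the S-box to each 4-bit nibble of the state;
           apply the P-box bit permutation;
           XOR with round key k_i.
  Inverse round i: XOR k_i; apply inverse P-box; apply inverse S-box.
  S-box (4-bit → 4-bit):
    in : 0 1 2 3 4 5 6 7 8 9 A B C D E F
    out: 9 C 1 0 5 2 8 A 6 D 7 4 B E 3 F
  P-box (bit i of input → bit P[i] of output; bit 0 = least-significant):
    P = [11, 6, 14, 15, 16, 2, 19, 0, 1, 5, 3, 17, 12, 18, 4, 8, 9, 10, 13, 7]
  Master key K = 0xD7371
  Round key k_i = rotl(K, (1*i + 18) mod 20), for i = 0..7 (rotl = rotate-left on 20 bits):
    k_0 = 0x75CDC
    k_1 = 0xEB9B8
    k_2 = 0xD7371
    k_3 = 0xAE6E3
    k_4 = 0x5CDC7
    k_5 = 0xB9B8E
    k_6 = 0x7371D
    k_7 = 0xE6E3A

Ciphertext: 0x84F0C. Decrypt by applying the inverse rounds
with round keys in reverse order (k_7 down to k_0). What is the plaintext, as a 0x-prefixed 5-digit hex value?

s_0 = ciphertext = 0x84F0C
s_1 = InvRound(s_0, k_7) = 0xBDC53
s_2 = InvRound(s_1, k_6) = 0x4748F
s_3 = InvRound(s_2, k_5) = 0xA7699
s_4 = InvRound(s_3, k_4) = 0x4F9AC
s_5 = InvRound(s_4, k_3) = 0xEC9DE
s_6 = InvRound(s_5, k_2) = 0x92FC0
s_7 = InvRound(s_6, k_1) = 0xEAD27
s_8 = InvRound(s_7, k_0) = 0x19A9D

0x19A9D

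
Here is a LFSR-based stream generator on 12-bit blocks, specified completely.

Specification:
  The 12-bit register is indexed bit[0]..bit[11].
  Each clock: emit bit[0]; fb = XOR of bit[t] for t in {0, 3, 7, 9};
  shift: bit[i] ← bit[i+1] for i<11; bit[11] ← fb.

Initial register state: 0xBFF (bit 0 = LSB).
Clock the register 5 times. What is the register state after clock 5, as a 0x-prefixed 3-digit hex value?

0x15F

reg_0 = 0xBFF
clock 1: out=1, reg = 0x5FF
clock 2: out=1, reg = 0xAFF
clock 3: out=1, reg = 0x57F
clock 4: out=1, reg = 0x2BF
clock 5: out=1, reg = 0x15F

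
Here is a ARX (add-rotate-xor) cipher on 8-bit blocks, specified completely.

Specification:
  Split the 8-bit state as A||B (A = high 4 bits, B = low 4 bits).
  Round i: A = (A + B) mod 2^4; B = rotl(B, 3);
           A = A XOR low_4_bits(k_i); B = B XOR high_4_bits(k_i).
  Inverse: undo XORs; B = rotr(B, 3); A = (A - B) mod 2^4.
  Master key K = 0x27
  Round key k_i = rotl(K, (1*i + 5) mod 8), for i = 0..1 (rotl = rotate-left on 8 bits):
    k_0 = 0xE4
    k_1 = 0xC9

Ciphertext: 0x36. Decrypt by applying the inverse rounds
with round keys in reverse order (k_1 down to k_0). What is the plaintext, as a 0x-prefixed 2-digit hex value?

0xA7

s_0 = ciphertext = 0x36
s_1 = InvRound(s_0, k_1) = 0x55
s_2 = InvRound(s_1, k_0) = 0xA7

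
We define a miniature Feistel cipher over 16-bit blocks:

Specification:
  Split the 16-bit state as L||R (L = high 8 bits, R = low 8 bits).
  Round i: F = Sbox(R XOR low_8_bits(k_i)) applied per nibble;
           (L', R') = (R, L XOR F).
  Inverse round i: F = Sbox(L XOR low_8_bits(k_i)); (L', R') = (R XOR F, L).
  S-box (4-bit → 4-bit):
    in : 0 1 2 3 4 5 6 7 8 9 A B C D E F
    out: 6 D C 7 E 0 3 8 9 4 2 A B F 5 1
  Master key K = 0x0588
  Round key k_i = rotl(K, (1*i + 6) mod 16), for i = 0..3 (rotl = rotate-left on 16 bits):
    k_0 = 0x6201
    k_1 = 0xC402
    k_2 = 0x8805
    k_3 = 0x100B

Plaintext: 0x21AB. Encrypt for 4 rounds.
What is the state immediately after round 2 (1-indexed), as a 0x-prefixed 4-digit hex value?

s_0 = plaintext = 0x21AB
s_1 = Round(s_0, k_0) = 0xAB03
s_2 = Round(s_1, k_1) = 0x03C6
s_3 = Round(s_2, k_2) = 0xC6B4
s_4 = Round(s_3, k_3) = 0xB467

0x03C6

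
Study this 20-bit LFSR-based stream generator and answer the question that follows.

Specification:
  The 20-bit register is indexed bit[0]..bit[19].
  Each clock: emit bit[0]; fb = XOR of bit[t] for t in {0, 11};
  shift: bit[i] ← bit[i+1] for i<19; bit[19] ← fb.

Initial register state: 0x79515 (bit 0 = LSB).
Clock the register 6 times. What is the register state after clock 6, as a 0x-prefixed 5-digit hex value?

0x9DE54

reg_0 = 0x79515
clock 1: out=1, reg = 0xBCA8A
clock 2: out=0, reg = 0xDE545
clock 3: out=1, reg = 0xEF2A2
clock 4: out=0, reg = 0x77951
clock 5: out=1, reg = 0x3BCA8
clock 6: out=0, reg = 0x9DE54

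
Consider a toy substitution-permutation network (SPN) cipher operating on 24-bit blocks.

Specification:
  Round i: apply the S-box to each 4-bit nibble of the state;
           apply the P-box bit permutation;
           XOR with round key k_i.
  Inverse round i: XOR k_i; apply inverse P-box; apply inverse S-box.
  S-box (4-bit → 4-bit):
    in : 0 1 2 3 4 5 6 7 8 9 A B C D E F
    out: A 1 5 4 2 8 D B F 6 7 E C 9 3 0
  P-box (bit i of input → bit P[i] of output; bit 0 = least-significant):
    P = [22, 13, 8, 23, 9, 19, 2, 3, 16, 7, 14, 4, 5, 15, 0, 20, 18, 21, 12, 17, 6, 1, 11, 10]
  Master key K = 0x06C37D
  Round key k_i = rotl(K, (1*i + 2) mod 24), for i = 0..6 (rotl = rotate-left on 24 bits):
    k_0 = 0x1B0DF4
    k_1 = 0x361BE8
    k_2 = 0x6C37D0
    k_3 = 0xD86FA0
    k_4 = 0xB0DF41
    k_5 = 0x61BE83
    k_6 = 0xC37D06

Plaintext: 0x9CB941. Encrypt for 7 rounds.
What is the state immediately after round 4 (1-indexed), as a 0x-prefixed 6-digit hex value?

0x6E5803

s_0 = plaintext = 0x9CB941
s_1 = Round(s_0, k_0) = 0x41D577
s_2 = Round(s_1, k_1) = 0xEA39D2
s_3 = Round(s_2, k_2) = 0x08641B
s_4 = Round(s_3, k_3) = 0x6E5803
s_5 = Round(s_4, k_4) = 0x8D9299
s_6 = Round(s_5, k_5) = 0x6E53C4
s_7 = Round(s_6, k_6) = 0xF7114A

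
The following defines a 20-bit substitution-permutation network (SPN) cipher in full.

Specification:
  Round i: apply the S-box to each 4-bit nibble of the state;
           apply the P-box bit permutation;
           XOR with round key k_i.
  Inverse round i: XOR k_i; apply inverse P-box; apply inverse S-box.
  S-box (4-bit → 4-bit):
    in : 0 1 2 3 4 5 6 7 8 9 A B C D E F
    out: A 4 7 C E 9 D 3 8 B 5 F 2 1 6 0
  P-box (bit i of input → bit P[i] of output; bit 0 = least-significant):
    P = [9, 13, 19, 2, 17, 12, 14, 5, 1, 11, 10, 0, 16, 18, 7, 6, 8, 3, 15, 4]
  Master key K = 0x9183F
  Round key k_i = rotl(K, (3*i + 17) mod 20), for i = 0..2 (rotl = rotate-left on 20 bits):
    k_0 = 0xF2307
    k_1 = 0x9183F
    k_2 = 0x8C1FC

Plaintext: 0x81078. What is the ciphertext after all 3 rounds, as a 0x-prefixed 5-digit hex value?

s_0 = plaintext = 0x81078
s_1 = Round(s_0, k_0) = 0xD3B92
s_2 = Round(s_1, k_1) = 0x327DC
s_3 = Round(s_2, k_2) = 0xF696E

0xF696E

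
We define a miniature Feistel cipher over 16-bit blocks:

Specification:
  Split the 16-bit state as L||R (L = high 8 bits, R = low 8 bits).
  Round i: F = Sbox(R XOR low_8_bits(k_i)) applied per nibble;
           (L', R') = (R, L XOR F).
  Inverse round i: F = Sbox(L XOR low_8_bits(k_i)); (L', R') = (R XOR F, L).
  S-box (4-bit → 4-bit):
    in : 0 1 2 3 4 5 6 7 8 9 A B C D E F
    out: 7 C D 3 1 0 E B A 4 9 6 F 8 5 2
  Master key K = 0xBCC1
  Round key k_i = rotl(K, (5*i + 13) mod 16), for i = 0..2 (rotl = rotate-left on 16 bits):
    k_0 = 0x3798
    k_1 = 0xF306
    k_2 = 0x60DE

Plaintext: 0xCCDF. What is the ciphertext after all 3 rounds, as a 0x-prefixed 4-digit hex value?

0x537F

s_0 = plaintext = 0xCCDF
s_1 = Round(s_0, k_0) = 0xDFD7
s_2 = Round(s_1, k_1) = 0xD753
s_3 = Round(s_2, k_2) = 0x537F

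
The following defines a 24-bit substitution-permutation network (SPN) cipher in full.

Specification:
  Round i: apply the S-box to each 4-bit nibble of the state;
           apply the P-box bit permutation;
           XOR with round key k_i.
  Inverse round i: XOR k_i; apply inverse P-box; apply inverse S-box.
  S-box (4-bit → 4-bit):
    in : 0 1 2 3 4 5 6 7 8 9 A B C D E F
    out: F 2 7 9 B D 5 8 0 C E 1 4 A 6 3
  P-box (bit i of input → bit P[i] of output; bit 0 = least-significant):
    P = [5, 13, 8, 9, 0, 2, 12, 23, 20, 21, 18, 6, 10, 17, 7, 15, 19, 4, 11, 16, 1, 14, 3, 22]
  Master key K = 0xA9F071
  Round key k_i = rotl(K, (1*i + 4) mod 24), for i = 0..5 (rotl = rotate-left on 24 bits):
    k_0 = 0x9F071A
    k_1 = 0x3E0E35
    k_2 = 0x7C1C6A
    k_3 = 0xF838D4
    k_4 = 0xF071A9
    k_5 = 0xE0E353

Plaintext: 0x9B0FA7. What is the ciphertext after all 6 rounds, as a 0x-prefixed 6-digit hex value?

0x561890

s_0 = plaintext = 0x9B0FA7
s_1 = Round(s_0, k_0) = 0x659196
s_2 = Round(s_1, k_1) = 0x97979F
s_3 = Round(s_2, k_2) = 0xBDAC82
s_4 = Round(s_3, k_3) = 0xFF9966
s_5 = Round(s_4, k_4) = 0xFCA05A
s_6 = Round(s_5, k_5) = 0x561890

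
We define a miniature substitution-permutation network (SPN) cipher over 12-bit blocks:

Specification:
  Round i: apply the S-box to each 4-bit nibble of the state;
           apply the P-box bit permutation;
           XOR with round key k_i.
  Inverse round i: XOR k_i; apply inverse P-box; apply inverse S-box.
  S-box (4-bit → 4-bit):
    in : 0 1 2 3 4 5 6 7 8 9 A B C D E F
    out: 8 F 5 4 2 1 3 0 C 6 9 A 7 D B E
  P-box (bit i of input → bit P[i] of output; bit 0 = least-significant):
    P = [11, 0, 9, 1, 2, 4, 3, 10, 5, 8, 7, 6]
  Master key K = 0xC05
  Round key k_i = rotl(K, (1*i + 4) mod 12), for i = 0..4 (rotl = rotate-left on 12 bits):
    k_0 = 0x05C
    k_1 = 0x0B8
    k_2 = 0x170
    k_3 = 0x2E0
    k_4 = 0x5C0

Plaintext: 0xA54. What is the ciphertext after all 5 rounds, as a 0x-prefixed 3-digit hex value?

s_0 = plaintext = 0xA54
s_1 = Round(s_0, k_0) = 0x039
s_2 = Round(s_1, k_1) = 0x2F1
s_3 = Round(s_2, k_2) = 0xFCB
s_4 = Round(s_3, k_3) = 0x33F
s_5 = Round(s_4, k_4) = 0x74B

0x74B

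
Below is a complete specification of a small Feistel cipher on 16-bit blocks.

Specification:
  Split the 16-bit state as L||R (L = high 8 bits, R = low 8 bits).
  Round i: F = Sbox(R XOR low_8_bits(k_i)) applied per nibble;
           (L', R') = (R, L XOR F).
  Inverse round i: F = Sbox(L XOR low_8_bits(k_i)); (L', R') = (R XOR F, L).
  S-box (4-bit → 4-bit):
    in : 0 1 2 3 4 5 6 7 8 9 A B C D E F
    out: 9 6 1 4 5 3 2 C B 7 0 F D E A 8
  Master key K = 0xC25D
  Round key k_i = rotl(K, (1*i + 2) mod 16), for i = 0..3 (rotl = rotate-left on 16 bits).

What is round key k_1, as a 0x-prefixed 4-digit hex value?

0x12EE

K = 0xC25D
k_0 = rotl(K, (1*0+2) mod 16) = rotl(K, 2) = 0x0977
k_1 = rotl(K, (1*1+2) mod 16) = rotl(K, 3) = 0x12EE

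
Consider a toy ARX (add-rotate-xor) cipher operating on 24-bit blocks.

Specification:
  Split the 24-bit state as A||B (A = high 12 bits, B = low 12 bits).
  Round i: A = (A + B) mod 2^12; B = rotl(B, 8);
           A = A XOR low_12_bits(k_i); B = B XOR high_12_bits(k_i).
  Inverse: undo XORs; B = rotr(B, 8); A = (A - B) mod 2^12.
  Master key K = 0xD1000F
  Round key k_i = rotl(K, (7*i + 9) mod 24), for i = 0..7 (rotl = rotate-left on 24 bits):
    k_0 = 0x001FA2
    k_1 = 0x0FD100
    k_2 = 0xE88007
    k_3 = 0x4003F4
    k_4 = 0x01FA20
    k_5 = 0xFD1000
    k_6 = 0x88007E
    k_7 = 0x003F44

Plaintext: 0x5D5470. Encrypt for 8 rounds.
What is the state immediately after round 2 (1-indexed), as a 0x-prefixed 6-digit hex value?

s_0 = plaintext = 0x5D5470
s_1 = Round(s_0, k_0) = 0x5E7046
s_2 = Round(s_1, k_1) = 0x72D6F9
s_3 = Round(s_2, k_2) = 0xE217E7
s_4 = Round(s_3, k_3) = 0x5FC37E
s_5 = Round(s_4, k_4) = 0x35AE28
s_6 = Round(s_5, k_5) = 0x182733
s_7 = Round(s_6, k_6) = 0x8CBBF3
s_8 = Round(s_7, k_7) = 0xBFA3BC

0x72D6F9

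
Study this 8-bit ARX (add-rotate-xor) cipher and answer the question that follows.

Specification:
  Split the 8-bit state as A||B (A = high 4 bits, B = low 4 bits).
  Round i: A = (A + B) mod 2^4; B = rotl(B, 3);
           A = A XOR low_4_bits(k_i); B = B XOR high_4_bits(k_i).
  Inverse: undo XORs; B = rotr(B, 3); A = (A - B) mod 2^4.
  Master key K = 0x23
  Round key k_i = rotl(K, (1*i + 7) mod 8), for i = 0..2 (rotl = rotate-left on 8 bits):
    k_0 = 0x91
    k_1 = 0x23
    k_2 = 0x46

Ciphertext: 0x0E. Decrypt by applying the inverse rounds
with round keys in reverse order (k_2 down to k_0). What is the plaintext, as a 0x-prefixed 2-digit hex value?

0x7E

s_0 = ciphertext = 0x0E
s_1 = InvRound(s_0, k_2) = 0x15
s_2 = InvRound(s_1, k_1) = 0x4E
s_3 = InvRound(s_2, k_0) = 0x7E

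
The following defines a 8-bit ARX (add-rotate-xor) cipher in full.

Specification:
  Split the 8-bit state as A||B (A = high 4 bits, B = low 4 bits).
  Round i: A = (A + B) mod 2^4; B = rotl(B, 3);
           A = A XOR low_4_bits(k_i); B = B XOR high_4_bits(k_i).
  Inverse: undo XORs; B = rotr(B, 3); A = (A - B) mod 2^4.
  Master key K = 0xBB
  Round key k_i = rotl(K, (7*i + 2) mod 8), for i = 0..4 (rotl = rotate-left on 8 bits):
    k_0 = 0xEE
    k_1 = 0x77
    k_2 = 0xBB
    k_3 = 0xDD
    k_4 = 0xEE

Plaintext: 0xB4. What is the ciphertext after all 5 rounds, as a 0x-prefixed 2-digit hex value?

s_0 = plaintext = 0xB4
s_1 = Round(s_0, k_0) = 0x1C
s_2 = Round(s_1, k_1) = 0xA1
s_3 = Round(s_2, k_2) = 0x03
s_4 = Round(s_3, k_3) = 0xE4
s_5 = Round(s_4, k_4) = 0xCC

0xCC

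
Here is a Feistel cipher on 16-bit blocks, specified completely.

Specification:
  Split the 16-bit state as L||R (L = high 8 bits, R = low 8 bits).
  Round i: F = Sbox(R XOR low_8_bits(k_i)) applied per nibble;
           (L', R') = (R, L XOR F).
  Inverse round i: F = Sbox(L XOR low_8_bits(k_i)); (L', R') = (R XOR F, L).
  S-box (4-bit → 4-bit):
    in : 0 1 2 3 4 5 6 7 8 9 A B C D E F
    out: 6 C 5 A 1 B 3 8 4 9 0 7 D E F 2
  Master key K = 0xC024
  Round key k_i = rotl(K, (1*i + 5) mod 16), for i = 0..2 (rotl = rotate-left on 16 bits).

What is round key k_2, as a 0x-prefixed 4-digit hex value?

0x1260

K = 0xC024
k_0 = rotl(K, (1*0+5) mod 16) = rotl(K, 5) = 0x0498
k_1 = rotl(K, (1*1+5) mod 16) = rotl(K, 6) = 0x0930
k_2 = rotl(K, (1*2+5) mod 16) = rotl(K, 7) = 0x1260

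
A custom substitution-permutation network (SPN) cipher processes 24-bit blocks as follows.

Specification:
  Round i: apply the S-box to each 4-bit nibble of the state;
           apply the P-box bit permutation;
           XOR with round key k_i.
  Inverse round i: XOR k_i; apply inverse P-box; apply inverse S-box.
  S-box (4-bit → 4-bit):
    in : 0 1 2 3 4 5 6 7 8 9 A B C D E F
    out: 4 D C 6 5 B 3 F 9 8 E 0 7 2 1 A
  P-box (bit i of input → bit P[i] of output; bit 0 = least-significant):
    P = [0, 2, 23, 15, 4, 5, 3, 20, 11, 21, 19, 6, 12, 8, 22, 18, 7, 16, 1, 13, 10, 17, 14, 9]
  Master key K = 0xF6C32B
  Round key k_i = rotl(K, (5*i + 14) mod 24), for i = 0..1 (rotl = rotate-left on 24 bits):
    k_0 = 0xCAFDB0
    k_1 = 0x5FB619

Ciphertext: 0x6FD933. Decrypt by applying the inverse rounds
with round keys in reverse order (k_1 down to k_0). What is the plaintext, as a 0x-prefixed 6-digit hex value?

s_0 = ciphertext = 0x6FD933
s_1 = InvRound(s_0, k_1) = 0x12D6AB
s_2 = InvRound(s_1, k_0) = 0x923414

0x923414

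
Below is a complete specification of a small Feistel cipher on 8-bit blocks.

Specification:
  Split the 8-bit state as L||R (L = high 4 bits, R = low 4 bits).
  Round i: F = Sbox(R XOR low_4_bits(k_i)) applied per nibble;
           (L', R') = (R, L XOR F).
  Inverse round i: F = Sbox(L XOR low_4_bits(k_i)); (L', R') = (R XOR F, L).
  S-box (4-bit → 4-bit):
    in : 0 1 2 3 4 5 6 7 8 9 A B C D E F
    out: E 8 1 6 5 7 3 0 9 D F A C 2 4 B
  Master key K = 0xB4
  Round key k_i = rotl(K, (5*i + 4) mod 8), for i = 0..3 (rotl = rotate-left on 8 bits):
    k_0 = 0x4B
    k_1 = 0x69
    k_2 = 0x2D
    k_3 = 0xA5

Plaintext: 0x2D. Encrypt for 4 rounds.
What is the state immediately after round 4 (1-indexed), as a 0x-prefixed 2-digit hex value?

s_0 = plaintext = 0x2D
s_1 = Round(s_0, k_0) = 0xD1
s_2 = Round(s_1, k_1) = 0x14
s_3 = Round(s_2, k_2) = 0x4C
s_4 = Round(s_3, k_3) = 0xC9

0xC9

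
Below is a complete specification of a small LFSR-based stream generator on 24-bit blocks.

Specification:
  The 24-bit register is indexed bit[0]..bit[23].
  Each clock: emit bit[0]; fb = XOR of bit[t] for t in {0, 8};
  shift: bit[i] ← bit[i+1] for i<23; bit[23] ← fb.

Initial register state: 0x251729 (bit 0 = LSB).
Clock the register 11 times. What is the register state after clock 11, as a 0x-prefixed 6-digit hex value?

0x47C4A2

reg_0 = 0x251729
clock 1: out=1, reg = 0x128B94
clock 2: out=0, reg = 0x8945CA
clock 3: out=0, reg = 0xC4A2E5
clock 4: out=1, reg = 0xE25172
clock 5: out=0, reg = 0xF128B9
clock 6: out=1, reg = 0xF8945C
clock 7: out=0, reg = 0x7C4A2E
clock 8: out=0, reg = 0x3E2517
clock 9: out=1, reg = 0x1F128B
clock 10: out=1, reg = 0x8F8945
clock 11: out=1, reg = 0x47C4A2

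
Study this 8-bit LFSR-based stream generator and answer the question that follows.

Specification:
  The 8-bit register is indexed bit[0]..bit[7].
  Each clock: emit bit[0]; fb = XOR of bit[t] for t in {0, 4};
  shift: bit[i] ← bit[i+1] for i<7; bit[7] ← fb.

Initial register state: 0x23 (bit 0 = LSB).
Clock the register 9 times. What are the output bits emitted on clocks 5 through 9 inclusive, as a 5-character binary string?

01001

reg_0 = 0x23
clock 1: out=1, reg = 0x91
clock 2: out=1, reg = 0x48
clock 3: out=0, reg = 0x24
clock 4: out=0, reg = 0x12
clock 5: out=0, reg = 0x89
clock 6: out=1, reg = 0xC4
clock 7: out=0, reg = 0x62
clock 8: out=0, reg = 0x31
clock 9: out=1, reg = 0x18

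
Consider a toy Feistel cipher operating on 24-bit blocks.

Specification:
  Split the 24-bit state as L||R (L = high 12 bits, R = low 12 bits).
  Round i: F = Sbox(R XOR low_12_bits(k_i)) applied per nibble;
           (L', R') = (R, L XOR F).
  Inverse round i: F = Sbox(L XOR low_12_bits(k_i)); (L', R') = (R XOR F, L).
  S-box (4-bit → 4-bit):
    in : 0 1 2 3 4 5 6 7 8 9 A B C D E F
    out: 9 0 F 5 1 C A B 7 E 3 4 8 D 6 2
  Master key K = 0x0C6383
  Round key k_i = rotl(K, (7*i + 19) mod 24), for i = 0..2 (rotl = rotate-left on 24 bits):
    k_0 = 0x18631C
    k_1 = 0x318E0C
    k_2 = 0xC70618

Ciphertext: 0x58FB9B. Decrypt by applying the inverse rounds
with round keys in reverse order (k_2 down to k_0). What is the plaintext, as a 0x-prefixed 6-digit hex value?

s_0 = ciphertext = 0x58FB9B
s_1 = InvRound(s_0, k_2) = 0xE7058F
s_2 = InvRound(s_1, k_1) = 0xC37E70
s_3 = InvRound(s_2, k_0) = 0xC84C37

0xC84C37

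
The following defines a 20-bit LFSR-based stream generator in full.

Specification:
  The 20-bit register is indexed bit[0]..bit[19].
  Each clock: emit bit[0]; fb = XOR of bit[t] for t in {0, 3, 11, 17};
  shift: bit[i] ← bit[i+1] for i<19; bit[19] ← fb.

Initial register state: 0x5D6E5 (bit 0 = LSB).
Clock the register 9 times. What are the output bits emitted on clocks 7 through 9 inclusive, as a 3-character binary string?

reg_0 = 0x5D6E5
clock 1: out=1, reg = 0xAEB72
clock 2: out=0, reg = 0x575B9
clock 3: out=1, reg = 0x2BADC
clock 4: out=0, reg = 0x95D6E
clock 5: out=0, reg = 0x4AEB7
clock 6: out=1, reg = 0x2575B
clock 7: out=1, reg = 0x92BAD
clock 8: out=1, reg = 0xC95D6
clock 9: out=0, reg = 0x64AEB

110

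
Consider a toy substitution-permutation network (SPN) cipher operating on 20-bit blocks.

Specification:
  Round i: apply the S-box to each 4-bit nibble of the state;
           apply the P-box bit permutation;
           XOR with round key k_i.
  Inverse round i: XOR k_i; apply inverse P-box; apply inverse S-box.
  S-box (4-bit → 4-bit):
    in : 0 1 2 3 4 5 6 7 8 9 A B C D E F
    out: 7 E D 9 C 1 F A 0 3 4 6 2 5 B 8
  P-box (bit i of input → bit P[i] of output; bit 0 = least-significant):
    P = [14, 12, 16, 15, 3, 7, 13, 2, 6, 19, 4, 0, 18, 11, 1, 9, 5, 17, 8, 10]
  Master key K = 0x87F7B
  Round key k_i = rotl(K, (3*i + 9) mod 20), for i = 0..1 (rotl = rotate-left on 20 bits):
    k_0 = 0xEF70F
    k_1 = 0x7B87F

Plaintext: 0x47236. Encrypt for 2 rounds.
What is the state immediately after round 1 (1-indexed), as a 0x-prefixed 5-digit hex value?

s_0 = plaintext = 0x47236
s_1 = Round(s_0, k_0) = 0xF2852
s_2 = Round(s_1, k_1) = 0x27E75

0xF2852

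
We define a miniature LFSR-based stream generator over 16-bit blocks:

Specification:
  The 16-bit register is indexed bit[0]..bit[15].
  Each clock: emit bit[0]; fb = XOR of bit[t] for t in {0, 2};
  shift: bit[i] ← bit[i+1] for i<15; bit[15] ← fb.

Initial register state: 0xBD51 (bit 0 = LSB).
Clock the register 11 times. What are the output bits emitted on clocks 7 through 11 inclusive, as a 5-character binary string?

10101

reg_0 = 0xBD51
clock 1: out=1, reg = 0xDEA8
clock 2: out=0, reg = 0x6F54
clock 3: out=0, reg = 0xB7AA
clock 4: out=0, reg = 0x5BD5
clock 5: out=1, reg = 0x2DEA
clock 6: out=0, reg = 0x16F5
clock 7: out=1, reg = 0x0B7A
clock 8: out=0, reg = 0x05BD
clock 9: out=1, reg = 0x02DE
clock 10: out=0, reg = 0x816F
clock 11: out=1, reg = 0x40B7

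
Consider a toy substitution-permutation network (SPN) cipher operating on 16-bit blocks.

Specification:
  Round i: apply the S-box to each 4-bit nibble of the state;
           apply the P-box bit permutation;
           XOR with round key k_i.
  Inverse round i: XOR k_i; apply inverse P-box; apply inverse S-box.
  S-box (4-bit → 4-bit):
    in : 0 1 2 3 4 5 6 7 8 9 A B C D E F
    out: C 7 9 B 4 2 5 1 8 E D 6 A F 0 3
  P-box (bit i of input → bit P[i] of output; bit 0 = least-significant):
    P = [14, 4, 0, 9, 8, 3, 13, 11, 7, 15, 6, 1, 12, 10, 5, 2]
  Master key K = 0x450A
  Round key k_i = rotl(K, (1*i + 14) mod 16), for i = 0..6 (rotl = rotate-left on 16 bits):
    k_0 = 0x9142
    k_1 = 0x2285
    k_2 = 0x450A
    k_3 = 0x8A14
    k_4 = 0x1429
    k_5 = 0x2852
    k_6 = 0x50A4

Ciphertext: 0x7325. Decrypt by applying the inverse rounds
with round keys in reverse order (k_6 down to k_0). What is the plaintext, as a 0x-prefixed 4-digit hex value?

0x5BFB

s_0 = ciphertext = 0x7325
s_1 = InvRound(s_0, k_6) = 0xE760
s_2 = InvRound(s_1, k_5) = 0xBC23
s_3 = InvRound(s_2, k_4) = 0xEC9E
s_4 = InvRound(s_3, k_3) = 0x52B2
s_5 = InvRound(s_4, k_2) = 0x17FC
s_6 = InvRound(s_5, k_1) = 0x141B
s_7 = InvRound(s_6, k_0) = 0x5BFB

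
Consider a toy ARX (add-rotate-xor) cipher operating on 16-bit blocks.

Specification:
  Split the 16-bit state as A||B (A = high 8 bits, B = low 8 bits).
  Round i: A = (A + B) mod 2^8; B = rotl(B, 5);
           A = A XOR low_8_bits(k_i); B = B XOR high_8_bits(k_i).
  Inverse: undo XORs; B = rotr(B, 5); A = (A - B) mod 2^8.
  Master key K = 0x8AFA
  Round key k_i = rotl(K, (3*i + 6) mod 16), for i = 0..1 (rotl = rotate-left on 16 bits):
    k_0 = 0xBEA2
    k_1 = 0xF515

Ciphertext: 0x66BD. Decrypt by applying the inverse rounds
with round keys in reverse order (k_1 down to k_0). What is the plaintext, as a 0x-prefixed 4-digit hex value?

s_0 = ciphertext = 0x66BD
s_1 = InvRound(s_0, k_1) = 0x3142
s_2 = InvRound(s_1, k_0) = 0xACE7

0xACE7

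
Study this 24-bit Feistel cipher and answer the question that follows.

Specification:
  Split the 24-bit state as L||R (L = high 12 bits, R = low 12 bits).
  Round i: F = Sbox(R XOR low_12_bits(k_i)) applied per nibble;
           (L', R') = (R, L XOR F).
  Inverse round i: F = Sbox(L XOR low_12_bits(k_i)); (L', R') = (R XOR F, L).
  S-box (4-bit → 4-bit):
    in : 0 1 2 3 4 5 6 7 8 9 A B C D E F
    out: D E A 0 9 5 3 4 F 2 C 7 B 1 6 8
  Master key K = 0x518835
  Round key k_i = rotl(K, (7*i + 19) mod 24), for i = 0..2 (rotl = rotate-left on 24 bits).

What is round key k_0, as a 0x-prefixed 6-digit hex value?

K = 0x518835
k_0 = rotl(K, (7*0+19) mod 24) = rotl(K, 19) = 0xAA8C41

0xAA8C41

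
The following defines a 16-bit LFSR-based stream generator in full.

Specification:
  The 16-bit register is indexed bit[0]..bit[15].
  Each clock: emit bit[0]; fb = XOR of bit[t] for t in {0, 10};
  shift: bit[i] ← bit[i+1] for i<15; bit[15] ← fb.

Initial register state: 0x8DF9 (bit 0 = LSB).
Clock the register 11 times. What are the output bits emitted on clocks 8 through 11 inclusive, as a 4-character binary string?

reg_0 = 0x8DF9
clock 1: out=1, reg = 0x46FC
clock 2: out=0, reg = 0xA37E
clock 3: out=0, reg = 0x51BF
clock 4: out=1, reg = 0xA8DF
clock 5: out=1, reg = 0xD46F
clock 6: out=1, reg = 0x6A37
clock 7: out=1, reg = 0xB51B
clock 8: out=1, reg = 0x5A8D
clock 9: out=1, reg = 0xAD46
clock 10: out=0, reg = 0xD6A3
clock 11: out=1, reg = 0x6B51

1101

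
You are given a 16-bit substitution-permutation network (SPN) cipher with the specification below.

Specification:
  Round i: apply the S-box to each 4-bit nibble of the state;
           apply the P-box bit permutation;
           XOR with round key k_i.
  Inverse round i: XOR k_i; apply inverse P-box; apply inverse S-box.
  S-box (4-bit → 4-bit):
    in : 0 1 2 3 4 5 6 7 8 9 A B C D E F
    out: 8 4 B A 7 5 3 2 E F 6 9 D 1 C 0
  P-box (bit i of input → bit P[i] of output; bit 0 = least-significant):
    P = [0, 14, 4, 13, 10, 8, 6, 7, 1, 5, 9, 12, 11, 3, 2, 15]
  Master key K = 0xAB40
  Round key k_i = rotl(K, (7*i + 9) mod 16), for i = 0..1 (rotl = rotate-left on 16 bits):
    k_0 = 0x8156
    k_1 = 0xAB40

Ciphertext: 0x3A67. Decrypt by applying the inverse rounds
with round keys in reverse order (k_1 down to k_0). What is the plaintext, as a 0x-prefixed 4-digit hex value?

0x7472

s_0 = ciphertext = 0x3A67
s_1 = InvRound(s_0, k_1) = 0xE27D
s_2 = InvRound(s_1, k_0) = 0x7472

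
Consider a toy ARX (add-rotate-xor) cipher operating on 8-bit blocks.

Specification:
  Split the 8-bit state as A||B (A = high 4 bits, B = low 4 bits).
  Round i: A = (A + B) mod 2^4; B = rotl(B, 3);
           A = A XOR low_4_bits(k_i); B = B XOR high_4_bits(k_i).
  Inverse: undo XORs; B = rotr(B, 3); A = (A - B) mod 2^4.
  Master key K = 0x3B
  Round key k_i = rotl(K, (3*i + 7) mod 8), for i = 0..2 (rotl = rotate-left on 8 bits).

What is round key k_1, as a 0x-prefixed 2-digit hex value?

0xEC

K = 0x3B
k_0 = rotl(K, (3*0+7) mod 8) = rotl(K, 7) = 0x9D
k_1 = rotl(K, (3*1+7) mod 8) = rotl(K, 2) = 0xEC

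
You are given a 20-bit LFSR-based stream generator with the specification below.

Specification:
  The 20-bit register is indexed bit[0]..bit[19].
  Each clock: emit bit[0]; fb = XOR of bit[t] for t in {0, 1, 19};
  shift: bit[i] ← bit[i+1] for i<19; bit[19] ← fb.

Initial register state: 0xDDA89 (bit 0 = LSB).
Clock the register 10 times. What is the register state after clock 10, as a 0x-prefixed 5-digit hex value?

reg_0 = 0xDDA89
clock 1: out=1, reg = 0x6ED44
clock 2: out=0, reg = 0x376A2
clock 3: out=0, reg = 0x9BB51
clock 4: out=1, reg = 0x4DDA8
clock 5: out=0, reg = 0x26ED4
clock 6: out=0, reg = 0x1376A
clock 7: out=0, reg = 0x89BB5
clock 8: out=1, reg = 0x44DDA
clock 9: out=0, reg = 0xA26ED
clock 10: out=1, reg = 0x51376

0x51376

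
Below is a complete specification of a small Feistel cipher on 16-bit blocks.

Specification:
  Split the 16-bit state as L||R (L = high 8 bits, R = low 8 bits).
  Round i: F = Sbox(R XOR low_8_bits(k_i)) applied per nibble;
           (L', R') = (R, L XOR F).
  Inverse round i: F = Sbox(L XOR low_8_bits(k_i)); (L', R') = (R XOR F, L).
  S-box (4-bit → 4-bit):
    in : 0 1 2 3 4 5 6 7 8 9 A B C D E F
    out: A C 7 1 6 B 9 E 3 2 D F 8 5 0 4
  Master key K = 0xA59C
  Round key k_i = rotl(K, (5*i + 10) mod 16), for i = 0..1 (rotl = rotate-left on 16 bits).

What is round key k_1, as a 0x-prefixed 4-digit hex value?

0x52CE

K = 0xA59C
k_0 = rotl(K, (5*0+10) mod 16) = rotl(K, 10) = 0x7296
k_1 = rotl(K, (5*1+10) mod 16) = rotl(K, 15) = 0x52CE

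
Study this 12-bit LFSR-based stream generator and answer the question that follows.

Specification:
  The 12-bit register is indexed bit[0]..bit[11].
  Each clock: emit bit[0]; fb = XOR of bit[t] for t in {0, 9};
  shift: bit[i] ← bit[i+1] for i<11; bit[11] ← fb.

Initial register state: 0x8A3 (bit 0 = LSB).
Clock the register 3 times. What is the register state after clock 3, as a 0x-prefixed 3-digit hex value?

reg_0 = 0x8A3
clock 1: out=1, reg = 0xC51
clock 2: out=1, reg = 0xE28
clock 3: out=0, reg = 0xF14

0xF14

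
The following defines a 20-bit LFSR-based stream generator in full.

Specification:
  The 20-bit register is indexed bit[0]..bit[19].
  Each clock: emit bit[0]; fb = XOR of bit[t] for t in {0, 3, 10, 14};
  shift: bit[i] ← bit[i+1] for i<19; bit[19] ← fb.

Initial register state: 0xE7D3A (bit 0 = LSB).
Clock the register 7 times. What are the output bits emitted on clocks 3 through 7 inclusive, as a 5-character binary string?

01110

reg_0 = 0xE7D3A
clock 1: out=0, reg = 0xF3E9D
clock 2: out=1, reg = 0xF9F4E
clock 3: out=0, reg = 0x7CFA7
clock 4: out=1, reg = 0xBE7D3
clock 5: out=1, reg = 0xDF3E9
clock 6: out=1, reg = 0xEF9F4
clock 7: out=0, reg = 0xF7CFA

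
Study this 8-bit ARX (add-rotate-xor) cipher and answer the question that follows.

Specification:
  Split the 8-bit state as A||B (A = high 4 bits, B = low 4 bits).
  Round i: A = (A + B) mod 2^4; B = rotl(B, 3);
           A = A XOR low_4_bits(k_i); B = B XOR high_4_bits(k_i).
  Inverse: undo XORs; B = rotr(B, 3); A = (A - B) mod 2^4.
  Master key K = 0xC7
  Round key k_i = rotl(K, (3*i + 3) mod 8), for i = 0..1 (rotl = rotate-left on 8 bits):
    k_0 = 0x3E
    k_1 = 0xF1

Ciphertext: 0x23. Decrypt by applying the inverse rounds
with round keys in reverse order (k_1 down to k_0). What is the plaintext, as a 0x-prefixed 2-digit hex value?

0xF5

s_0 = ciphertext = 0x23
s_1 = InvRound(s_0, k_1) = 0xA9
s_2 = InvRound(s_1, k_0) = 0xF5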